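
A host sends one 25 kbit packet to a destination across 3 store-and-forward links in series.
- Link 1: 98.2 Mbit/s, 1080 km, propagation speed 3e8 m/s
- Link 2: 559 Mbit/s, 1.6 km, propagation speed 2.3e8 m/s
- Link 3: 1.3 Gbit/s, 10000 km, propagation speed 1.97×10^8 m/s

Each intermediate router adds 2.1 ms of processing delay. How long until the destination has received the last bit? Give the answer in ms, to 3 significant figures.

58.9 ms

L = 25000 bits.
Transmission delays (L/R per hop): 0.254582, 0.0447227, 0.0192308 ms; sum = 0.318536 ms.
Propagation delays (d/s per hop): 3.6, 0.00695652, 50.7614 ms; sum = 54.3684 ms.
Processing at 2 router(s): 2 × 2.1 ms = 4.2 ms.
End-to-end = 58.9 ms.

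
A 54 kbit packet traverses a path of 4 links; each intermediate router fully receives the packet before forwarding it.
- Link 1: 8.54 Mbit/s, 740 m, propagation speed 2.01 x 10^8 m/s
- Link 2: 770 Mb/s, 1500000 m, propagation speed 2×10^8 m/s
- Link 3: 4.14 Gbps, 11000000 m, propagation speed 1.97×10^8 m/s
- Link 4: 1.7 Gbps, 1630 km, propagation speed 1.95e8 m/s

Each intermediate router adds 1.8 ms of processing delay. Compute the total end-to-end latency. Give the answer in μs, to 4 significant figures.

83540 μs

L = 54000 bits.
Transmission delays (L/R per hop): 6323.19, 70.1299, 13.0435, 31.7647 μs; sum = 6438.12 μs.
Propagation delays (d/s per hop): 3.68159, 7500, 55837.6, 8358.97 μs; sum = 71700.2 μs.
Processing at 3 router(s): 3 × 1.8 ms = 5400 μs.
End-to-end = 83540 μs.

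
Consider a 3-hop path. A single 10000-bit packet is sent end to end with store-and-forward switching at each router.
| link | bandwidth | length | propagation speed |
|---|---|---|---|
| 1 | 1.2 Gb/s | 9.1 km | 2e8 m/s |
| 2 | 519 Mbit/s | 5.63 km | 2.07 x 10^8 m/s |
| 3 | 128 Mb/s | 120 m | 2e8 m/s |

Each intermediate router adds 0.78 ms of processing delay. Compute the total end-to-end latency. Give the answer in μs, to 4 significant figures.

Transmission delays (L/R per hop): 8.33333, 19.2678, 78.125 μs; sum = 105.726 μs.
Propagation delays (d/s per hop): 45.5, 27.1981, 0.6 μs; sum = 73.2981 μs.
Processing at 2 router(s): 2 × 0.78 ms = 1560 μs.
End-to-end = 1739 μs.

1739 μs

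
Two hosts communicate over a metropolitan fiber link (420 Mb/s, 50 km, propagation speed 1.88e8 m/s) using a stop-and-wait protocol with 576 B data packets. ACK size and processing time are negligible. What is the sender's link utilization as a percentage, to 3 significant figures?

2.02 %

t_tx = L/R = 4608/420000000 = 1.09714e-05 s.
t_prop = 50000/188000000 = 0.000265957 s; RTT = 0.000531915 s.
Cycle = t_tx + RTT = 0.000542886 s.
Utilization = t_tx / cycle = 1.09714e-05/0.000542886 = 2.02 %.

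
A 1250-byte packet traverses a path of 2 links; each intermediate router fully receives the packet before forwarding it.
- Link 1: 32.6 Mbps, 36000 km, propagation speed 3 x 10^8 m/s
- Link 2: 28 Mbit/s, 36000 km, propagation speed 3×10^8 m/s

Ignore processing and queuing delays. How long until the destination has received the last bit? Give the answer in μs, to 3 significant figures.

L = 1250 × 8 = 10000 bits.
Transmission delays (L/R per hop): 306.748, 357.143 μs; sum = 663.891 μs.
Propagation delays (d/s per hop): 120000, 120000 μs; sum = 240000 μs.
End-to-end = 241000 μs.

241000 μs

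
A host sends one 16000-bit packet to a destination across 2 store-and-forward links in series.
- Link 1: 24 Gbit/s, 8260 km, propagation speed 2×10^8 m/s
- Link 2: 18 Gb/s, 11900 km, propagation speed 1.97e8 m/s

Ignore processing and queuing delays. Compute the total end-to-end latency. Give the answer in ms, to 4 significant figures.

Transmission delays (L/R per hop): 0.000666667, 0.000888889 ms; sum = 0.00155556 ms.
Propagation delays (d/s per hop): 41.3, 60.4061 ms; sum = 101.706 ms.
End-to-end = 101.7 ms.

101.7 ms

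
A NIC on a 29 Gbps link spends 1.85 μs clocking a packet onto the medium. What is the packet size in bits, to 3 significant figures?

53700 bits

L = R × t_tx = 29000000000 b/s × 1.85e-06 s = 53650 bits.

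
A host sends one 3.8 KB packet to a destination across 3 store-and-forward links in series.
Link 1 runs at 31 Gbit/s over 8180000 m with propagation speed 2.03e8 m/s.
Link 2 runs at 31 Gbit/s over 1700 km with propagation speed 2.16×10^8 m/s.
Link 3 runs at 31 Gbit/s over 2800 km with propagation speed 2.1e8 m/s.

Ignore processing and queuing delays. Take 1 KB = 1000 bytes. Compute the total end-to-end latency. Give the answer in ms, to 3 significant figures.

61.5 ms

L = 30400 bits.
Transmission delay per hop = L/R = 30400/31000000000 = 0.000980645 ms; 3 hops → 0.00294194 ms.
Propagation delays (d/s per hop): 40.2956, 7.87037, 13.3333 ms; sum = 61.4993 ms.
End-to-end = 61.5 ms.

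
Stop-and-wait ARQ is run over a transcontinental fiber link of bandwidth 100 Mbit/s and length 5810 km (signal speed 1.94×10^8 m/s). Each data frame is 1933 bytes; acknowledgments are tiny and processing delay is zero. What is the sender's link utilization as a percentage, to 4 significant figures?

0.2575 %

t_tx = L/R = 15464/100000000 = 0.00015464 s.
t_prop = 5810000/194000000 = 0.0299485 s; RTT = 0.0598969 s.
Cycle = t_tx + RTT = 0.0600515 s.
Utilization = t_tx / cycle = 0.00015464/0.0600515 = 0.2575 %.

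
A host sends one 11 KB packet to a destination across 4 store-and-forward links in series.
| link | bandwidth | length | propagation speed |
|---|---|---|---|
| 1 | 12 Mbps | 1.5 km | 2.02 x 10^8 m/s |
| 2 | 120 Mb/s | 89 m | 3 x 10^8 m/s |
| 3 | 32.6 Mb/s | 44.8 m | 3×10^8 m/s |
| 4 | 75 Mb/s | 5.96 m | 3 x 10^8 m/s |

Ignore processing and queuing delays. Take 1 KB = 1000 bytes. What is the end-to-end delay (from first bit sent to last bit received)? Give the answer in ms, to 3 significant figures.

11.9 ms

L = 88000 bits.
Transmission delays (L/R per hop): 7.33333, 0.733333, 2.69939, 1.17333 ms; sum = 11.9394 ms.
Propagation delays (d/s per hop): 0.00742574, 0.000296667, 0.000149333, 1.98667e-05 ms; sum = 0.00789161 ms.
End-to-end = 11.9 ms.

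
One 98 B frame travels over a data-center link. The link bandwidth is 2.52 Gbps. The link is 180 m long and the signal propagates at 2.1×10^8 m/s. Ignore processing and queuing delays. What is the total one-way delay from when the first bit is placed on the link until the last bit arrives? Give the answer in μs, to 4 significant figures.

L = 98 × 8 = 784 bits.
Transmission delay = L/R = 784 / 2520000000 = 0.311111 μs.
Propagation delay = d/s = 180 m / 210000000 m/s = 0.857143 μs.
Total = 1.168 μs.

1.168 μs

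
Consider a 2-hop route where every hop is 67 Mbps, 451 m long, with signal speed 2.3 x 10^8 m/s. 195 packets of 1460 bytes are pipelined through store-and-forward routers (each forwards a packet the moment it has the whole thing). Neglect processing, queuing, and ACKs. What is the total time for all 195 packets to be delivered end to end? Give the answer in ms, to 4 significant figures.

Per-hop transmission t_tx = L/R = 11680/67000000 = 0.174328 ms.
Per-hop propagation t_prop = 451/2.3e+08 = 0.00196087 ms.
Pipeline fill: first packet needs 2·t_tx to clear all hops; remaining 194 packets each add one t_tx.
Total = (2+195-1)·t_tx + 2·t_prop = 196·0.174328 + 2·0.00196087 = 34.17 ms.

34.17 ms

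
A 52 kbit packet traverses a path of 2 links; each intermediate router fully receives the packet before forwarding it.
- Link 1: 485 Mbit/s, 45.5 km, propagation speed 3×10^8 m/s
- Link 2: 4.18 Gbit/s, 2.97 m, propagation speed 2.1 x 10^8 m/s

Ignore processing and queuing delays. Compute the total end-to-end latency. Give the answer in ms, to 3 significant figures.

L = 52000 bits.
Transmission delays (L/R per hop): 0.107216, 0.0124402 ms; sum = 0.119657 ms.
Propagation delays (d/s per hop): 0.151667, 1.41429e-05 ms; sum = 0.151681 ms.
End-to-end = 0.271 ms.

0.271 ms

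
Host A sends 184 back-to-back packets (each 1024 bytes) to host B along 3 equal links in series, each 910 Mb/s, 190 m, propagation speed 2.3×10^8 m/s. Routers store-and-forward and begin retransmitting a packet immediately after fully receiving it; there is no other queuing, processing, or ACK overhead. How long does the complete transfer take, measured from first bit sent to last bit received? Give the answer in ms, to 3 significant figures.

Per-hop transmission t_tx = L/R = 8192/910000000 = 0.0090022 ms.
Per-hop propagation t_prop = 190/2.3e+08 = 0.000826087 ms.
Pipeline fill: first packet needs 3·t_tx to clear all hops; remaining 183 packets each add one t_tx.
Total = (3+184-1)·t_tx + 3·t_prop = 186·0.0090022 + 3·0.000826087 = 1.68 ms.

1.68 ms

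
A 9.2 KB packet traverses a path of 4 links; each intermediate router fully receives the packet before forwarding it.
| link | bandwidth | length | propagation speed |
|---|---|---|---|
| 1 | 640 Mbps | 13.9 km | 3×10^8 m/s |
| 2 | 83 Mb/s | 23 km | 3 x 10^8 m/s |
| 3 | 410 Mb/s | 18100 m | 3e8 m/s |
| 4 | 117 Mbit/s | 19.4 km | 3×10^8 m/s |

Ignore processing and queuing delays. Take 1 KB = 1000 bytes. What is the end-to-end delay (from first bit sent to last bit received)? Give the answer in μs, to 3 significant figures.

2060 μs

L = 73600 bits.
Transmission delays (L/R per hop): 115, 886.747, 179.512, 629.06 μs; sum = 1810.32 μs.
Propagation delays (d/s per hop): 46.3333, 76.6667, 60.3333, 64.6667 μs; sum = 248 μs.
End-to-end = 2060 μs.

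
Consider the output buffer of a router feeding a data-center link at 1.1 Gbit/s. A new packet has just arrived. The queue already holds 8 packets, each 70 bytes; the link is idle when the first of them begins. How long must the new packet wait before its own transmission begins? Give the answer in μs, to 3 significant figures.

4.07 μs

Each queued packet: L/R = 560/1100000000 = 0.509091 μs.
8 queued → 4.07273 μs.
Queuing delay = 4.07 μs.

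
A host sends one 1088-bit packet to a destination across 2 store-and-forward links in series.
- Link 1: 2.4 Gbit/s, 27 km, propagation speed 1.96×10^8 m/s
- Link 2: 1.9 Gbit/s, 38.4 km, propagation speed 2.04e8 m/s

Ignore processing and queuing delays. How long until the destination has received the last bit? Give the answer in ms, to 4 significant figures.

Transmission delays (L/R per hop): 0.000453333, 0.000572632 ms; sum = 0.00102596 ms.
Propagation delays (d/s per hop): 0.137755, 0.188235 ms; sum = 0.32599 ms.
End-to-end = 0.3270 ms.

0.3270 ms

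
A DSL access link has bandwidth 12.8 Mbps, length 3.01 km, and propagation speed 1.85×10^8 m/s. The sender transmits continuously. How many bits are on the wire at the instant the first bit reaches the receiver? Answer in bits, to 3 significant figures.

208 bits

Propagation delay = 3010 / 185000000 = 1.62703e-05 s.
BDP = R × t_prop = 12800000 × 1.62703e-05 = 208.259 bits.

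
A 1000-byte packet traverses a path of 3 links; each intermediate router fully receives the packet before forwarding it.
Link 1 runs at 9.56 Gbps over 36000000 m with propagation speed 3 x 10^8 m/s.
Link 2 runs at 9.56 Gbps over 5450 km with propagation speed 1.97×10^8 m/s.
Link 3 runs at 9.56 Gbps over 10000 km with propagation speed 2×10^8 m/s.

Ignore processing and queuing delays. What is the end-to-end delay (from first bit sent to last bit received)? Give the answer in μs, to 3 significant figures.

L = 1000 × 8 = 8000 bits.
Transmission delay per hop = L/R = 8000/9560000000 = 0.83682 μs; 3 hops → 2.51046 μs.
Propagation delays (d/s per hop): 120000, 27665, 50000 μs; sum = 197665 μs.
End-to-end = 198000 μs.

198000 μs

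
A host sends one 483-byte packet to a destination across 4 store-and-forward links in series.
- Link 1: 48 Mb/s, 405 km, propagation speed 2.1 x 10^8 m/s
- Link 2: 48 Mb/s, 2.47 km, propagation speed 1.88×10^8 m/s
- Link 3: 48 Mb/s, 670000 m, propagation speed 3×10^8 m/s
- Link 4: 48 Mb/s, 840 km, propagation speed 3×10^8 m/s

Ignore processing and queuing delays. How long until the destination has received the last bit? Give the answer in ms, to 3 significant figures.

7.30 ms

L = 483 × 8 = 3864 bits.
Transmission delay per hop = L/R = 3864/48000000 = 0.0805 ms; 4 hops → 0.322 ms.
Propagation delays (d/s per hop): 1.92857, 0.0131383, 2.23333, 2.8 ms; sum = 6.97504 ms.
End-to-end = 7.30 ms.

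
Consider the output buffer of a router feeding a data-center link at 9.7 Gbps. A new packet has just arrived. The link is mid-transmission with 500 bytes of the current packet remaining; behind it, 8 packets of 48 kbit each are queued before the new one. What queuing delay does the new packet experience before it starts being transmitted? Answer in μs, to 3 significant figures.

40.0 μs

Each queued packet: L/R = 48000/9700000000 = 4.94845 μs.
8 queued → 39.5876 μs.
Plus remaining 4000 bits of current packet: 0.412371 μs.
Queuing delay = 40.0 μs.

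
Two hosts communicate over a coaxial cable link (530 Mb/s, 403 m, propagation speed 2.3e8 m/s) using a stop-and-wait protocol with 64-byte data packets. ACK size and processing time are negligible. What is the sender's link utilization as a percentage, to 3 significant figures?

21.6 %

t_tx = L/R = 512/530000000 = 9.66038e-07 s.
t_prop = 403/2.3e+08 = 1.75217e-06 s; RTT = 3.50435e-06 s.
Cycle = t_tx + RTT = 4.47039e-06 s.
Utilization = t_tx / cycle = 9.66038e-07/4.47039e-06 = 21.6 %.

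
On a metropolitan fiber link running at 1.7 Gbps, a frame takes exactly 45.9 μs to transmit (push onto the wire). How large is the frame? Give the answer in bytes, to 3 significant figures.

9750 bytes

L = R × t_tx = 1700000000 b/s × 4.59e-05 s = 78030 bits.
In bytes: 78030 / 8 = 9750 bytes.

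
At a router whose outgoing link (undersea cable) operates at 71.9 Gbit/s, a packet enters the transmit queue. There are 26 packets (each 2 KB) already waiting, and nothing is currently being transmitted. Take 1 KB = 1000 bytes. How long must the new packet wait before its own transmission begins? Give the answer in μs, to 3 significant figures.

Each queued packet: L/R = 16000/71900000000 = 0.222531 μs.
26 queued → 5.78581 μs.
Queuing delay = 5.79 μs.

5.79 μs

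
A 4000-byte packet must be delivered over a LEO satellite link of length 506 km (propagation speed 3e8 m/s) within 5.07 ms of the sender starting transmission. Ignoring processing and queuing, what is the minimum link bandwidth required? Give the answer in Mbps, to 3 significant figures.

L = 32000 bits.
Propagation delay = 506000 / 300000000 = 1.68667 ms.
Transmission budget = 5.07 − 1.68667 = 3.38333 ms.
R ≥ L / t_tx = 32000 bits / 0.00338333 s = 9.46 Mbps.

9.46 Mbps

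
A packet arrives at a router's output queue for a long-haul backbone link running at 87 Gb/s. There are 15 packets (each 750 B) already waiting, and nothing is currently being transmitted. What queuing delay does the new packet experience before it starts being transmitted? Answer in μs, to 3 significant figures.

Each queued packet: L/R = 6000/87000000000 = 0.0689655 μs.
15 queued → 1.03448 μs.
Queuing delay = 1.03 μs.

1.03 μs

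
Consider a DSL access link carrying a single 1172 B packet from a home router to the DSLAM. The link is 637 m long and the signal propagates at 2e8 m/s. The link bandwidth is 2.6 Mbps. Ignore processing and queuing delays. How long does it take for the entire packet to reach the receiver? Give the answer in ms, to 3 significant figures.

3.61 ms

L = 1172 × 8 = 9376 bits.
Transmission delay = L/R = 9376 / 2600000 = 3.60615 ms.
Propagation delay = d/s = 637 m / 200000000 m/s = 0.003185 ms.
Total = 3.61 ms.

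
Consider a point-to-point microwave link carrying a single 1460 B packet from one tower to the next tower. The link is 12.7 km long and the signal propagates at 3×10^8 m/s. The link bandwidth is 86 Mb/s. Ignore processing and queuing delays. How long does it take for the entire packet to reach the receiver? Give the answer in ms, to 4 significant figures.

L = 1460 × 8 = 11680 bits.
Transmission delay = L/R = 11680 / 86000000 = 0.135814 ms.
Propagation delay = d/s = 12700 m / 300000000 m/s = 0.0423333 ms.
Total = 0.1781 ms.

0.1781 ms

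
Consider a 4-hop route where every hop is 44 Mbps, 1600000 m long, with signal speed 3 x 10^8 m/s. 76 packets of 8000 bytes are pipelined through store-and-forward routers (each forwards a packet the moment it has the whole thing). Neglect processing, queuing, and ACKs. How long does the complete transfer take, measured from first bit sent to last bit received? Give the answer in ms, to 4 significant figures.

Per-hop transmission t_tx = L/R = 64000/44000000 = 1.45455 ms.
Per-hop propagation t_prop = 1600000/300000000 = 5.33333 ms.
Pipeline fill: first packet needs 4·t_tx to clear all hops; remaining 75 packets each add one t_tx.
Total = (4+76-1)·t_tx + 4·t_prop = 79·1.45455 + 4·5.33333 = 136.2 ms.

136.2 ms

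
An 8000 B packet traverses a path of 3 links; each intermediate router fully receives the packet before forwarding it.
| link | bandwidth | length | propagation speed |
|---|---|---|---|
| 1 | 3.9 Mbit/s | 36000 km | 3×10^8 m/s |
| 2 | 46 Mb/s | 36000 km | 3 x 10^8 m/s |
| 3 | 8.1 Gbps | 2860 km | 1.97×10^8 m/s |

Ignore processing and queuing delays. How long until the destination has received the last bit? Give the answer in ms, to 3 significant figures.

L = 8000 × 8 = 64000 bits.
Transmission delays (L/R per hop): 16.4103, 1.3913, 0.00790123 ms; sum = 17.8095 ms.
Propagation delays (d/s per hop): 120, 120, 14.5178 ms; sum = 254.518 ms.
End-to-end = 272 ms.

272 ms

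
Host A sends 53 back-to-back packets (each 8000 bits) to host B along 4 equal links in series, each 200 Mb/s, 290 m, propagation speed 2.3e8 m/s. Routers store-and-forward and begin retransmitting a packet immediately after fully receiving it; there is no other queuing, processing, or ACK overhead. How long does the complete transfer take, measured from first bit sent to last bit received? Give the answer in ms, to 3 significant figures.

Per-hop transmission t_tx = L/R = 8000/200000000 = 0.04 ms.
Per-hop propagation t_prop = 290/2.3e+08 = 0.00126087 ms.
Pipeline fill: first packet needs 4·t_tx to clear all hops; remaining 52 packets each add one t_tx.
Total = (4+53-1)·t_tx + 4·t_prop = 56·0.04 + 4·0.00126087 = 2.25 ms.

2.25 ms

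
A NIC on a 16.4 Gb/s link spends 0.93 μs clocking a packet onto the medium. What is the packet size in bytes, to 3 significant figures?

1910 bytes

L = R × t_tx = 1.64e+10 b/s × 9.3e-07 s = 15252 bits.
In bytes: 15252 / 8 = 1910 bytes.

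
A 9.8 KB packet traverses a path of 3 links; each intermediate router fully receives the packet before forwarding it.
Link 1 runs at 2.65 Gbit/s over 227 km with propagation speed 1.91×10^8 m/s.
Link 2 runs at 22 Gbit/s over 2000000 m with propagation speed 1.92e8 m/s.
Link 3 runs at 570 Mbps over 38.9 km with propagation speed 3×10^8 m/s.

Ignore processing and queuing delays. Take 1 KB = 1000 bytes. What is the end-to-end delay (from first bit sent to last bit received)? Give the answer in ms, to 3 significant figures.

11.9 ms

L = 78400 bits.
Transmission delays (L/R per hop): 0.0295849, 0.00356364, 0.137544 ms; sum = 0.170692 ms.
Propagation delays (d/s per hop): 1.18848, 10.4167, 0.129667 ms; sum = 11.7348 ms.
End-to-end = 11.9 ms.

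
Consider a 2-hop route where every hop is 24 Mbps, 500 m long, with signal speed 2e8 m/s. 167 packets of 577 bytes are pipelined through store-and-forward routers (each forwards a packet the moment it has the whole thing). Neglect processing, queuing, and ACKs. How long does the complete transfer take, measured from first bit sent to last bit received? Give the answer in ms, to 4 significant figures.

Per-hop transmission t_tx = L/R = 4616/24000000 = 0.192333 ms.
Per-hop propagation t_prop = 500/200000000 = 0.0025 ms.
Pipeline fill: first packet needs 2·t_tx to clear all hops; remaining 166 packets each add one t_tx.
Total = (2+167-1)·t_tx + 2·t_prop = 168·0.192333 + 2·0.0025 = 32.32 ms.

32.32 ms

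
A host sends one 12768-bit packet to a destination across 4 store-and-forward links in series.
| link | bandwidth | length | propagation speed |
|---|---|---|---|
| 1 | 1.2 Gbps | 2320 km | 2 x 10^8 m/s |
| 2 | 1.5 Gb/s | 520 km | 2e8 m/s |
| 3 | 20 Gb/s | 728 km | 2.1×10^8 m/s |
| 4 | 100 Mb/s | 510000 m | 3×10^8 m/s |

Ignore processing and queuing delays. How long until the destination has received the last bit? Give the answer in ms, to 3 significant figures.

19.5 ms

Transmission delays (L/R per hop): 0.01064, 0.008512, 0.0006384, 0.12768 ms; sum = 0.14747 ms.
Propagation delays (d/s per hop): 11.6, 2.6, 3.46667, 1.7 ms; sum = 19.3667 ms.
End-to-end = 19.5 ms.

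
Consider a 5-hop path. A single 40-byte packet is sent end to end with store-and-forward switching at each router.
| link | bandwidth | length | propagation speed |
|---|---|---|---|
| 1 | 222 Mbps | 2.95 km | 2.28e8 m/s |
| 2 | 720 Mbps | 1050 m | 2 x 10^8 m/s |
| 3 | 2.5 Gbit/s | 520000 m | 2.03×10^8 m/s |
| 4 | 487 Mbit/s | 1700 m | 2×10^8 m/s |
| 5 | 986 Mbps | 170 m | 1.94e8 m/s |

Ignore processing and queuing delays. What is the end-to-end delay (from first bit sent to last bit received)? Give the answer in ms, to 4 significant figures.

2.592 ms

L = 40 × 8 = 320 bits.
Transmission delays (L/R per hop): 0.00144144, 0.000444444, 0.000128, 0.000657084, 0.000324544 ms; sum = 0.00299551 ms.
Propagation delays (d/s per hop): 0.0129386, 0.00525, 2.56158, 0.0085, 0.000876289 ms; sum = 2.58914 ms.
End-to-end = 2.592 ms.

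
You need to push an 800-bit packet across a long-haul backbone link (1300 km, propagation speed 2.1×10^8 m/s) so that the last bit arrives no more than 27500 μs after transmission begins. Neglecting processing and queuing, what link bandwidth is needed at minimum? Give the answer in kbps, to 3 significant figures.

Propagation delay = 1300000 / 210000000 = 6190.48 μs.
Transmission budget = 27500 − 6190.48 = 21309.5 μs.
R ≥ L / t_tx = 800 bits / 0.0213095 s = 37.5 kbps.

37.5 kbps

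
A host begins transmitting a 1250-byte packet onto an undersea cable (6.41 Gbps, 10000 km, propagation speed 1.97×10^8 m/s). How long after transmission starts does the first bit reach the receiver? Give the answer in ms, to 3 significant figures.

First bit experiences only propagation delay: d/s = 10000000/197000000 = 50.8 ms.

50.8 ms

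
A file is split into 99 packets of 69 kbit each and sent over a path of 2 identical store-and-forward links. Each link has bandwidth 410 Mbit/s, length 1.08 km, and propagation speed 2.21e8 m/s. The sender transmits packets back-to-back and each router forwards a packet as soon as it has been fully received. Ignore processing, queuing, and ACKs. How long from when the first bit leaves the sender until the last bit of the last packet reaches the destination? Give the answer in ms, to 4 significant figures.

16.84 ms

Per-hop transmission t_tx = L/R = 69000/410000000 = 0.168293 ms.
Per-hop propagation t_prop = 1080/221000000 = 0.00488688 ms.
Pipeline fill: first packet needs 2·t_tx to clear all hops; remaining 98 packets each add one t_tx.
Total = (2+99-1)·t_tx + 2·t_prop = 100·0.168293 + 2·0.00488688 = 16.84 ms.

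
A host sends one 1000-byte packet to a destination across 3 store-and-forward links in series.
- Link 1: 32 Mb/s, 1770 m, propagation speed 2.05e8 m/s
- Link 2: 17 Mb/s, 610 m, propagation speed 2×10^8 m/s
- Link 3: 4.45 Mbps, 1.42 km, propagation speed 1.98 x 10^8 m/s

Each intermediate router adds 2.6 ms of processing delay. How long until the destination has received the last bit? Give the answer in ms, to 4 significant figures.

7.737 ms

L = 1000 × 8 = 8000 bits.
Transmission delays (L/R per hop): 0.25, 0.470588, 1.79775 ms; sum = 2.51834 ms.
Propagation delays (d/s per hop): 0.00863415, 0.00305, 0.00717172 ms; sum = 0.0188559 ms.
Processing at 2 router(s): 2 × 2.6 ms = 5.2 ms.
End-to-end = 7.737 ms.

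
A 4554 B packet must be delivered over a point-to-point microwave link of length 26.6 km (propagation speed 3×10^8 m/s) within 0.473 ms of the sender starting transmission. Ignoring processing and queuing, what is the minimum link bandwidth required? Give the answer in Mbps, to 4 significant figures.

94.79 Mbps

L = 36432 bits.
Propagation delay = 26600 / 300000000 = 0.0886667 ms.
Transmission budget = 0.473 − 0.0886667 = 0.384333 ms.
R ≥ L / t_tx = 36432 bits / 0.000384333 s = 94.79 Mbps.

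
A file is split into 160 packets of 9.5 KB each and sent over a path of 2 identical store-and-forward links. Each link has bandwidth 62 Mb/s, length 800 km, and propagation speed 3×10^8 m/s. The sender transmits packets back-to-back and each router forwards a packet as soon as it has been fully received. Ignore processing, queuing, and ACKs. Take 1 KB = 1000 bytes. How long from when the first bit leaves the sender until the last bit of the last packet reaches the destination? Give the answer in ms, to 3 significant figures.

203 ms

Per-hop transmission t_tx = L/R = 76000/62000000 = 1.22581 ms.
Per-hop propagation t_prop = 800000/300000000 = 2.66667 ms.
Pipeline fill: first packet needs 2·t_tx to clear all hops; remaining 159 packets each add one t_tx.
Total = (2+160-1)·t_tx + 2·t_prop = 161·1.22581 + 2·2.66667 = 203 ms.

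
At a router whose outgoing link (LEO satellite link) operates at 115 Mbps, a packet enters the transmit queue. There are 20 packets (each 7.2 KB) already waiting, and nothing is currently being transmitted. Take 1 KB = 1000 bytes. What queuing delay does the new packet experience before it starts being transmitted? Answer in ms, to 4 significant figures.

10.02 ms

Each queued packet: L/R = 57600/115000000 = 0.50087 ms.
20 queued → 10.0174 ms.
Queuing delay = 10.02 ms.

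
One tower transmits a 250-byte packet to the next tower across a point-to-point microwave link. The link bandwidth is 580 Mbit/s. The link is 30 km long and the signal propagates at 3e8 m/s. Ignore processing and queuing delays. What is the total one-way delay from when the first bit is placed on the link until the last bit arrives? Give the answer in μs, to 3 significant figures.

L = 250 × 8 = 2000 bits.
Transmission delay = L/R = 2000 / 580000000 = 3.44828 μs.
Propagation delay = d/s = 30000 m / 300000000 m/s = 100 μs.
Total = 103 μs.

103 μs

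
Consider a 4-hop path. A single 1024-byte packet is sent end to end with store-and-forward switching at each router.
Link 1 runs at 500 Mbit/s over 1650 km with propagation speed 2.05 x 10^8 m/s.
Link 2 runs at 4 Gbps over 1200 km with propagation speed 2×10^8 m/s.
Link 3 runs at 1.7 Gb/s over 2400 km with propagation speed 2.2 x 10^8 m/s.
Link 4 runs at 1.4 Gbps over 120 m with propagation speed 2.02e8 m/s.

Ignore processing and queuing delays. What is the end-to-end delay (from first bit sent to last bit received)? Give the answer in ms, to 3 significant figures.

25.0 ms

L = 1024 × 8 = 8192 bits.
Transmission delays (L/R per hop): 0.016384, 0.002048, 0.00481882, 0.00585143 ms; sum = 0.0291023 ms.
Propagation delays (d/s per hop): 8.04878, 6, 10.9091, 0.000594059 ms; sum = 24.9585 ms.
End-to-end = 25.0 ms.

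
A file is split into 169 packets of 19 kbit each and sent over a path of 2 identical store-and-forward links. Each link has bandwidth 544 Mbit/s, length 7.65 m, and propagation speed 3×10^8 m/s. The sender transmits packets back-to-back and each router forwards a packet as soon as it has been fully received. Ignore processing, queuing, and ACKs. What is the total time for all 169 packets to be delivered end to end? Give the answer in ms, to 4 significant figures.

5.938 ms

Per-hop transmission t_tx = L/R = 19000/544000000 = 0.0349265 ms.
Per-hop propagation t_prop = 7.65/300000000 = 2.55e-05 ms.
Pipeline fill: first packet needs 2·t_tx to clear all hops; remaining 168 packets each add one t_tx.
Total = (2+169-1)·t_tx + 2·t_prop = 170·0.0349265 + 2·2.55e-05 = 5.938 ms.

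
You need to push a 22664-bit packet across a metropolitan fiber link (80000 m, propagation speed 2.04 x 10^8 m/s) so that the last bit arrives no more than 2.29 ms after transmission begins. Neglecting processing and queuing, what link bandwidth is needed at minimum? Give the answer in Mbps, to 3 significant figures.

Propagation delay = 80000 / 204000000 = 0.392157 ms.
Transmission budget = 2.29 − 0.392157 = 1.89784 ms.
R ≥ L / t_tx = 22664 bits / 0.00189784 s = 11.9 Mbps.

11.9 Mbps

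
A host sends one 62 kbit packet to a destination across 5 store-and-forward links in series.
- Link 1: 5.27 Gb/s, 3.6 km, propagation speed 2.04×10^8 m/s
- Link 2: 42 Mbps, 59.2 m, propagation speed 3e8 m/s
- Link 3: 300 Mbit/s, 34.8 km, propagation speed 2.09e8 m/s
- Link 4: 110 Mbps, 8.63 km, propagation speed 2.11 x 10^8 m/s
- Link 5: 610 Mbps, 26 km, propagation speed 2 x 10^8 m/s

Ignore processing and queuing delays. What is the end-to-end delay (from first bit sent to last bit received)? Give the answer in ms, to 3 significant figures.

L = 62000 bits.
Transmission delays (L/R per hop): 0.0117647, 1.47619, 0.206667, 0.563636, 0.101639 ms; sum = 2.3599 ms.
Propagation delays (d/s per hop): 0.0176471, 0.000197333, 0.166507, 0.0409005, 0.13 ms; sum = 0.355252 ms.
End-to-end = 2.72 ms.

2.72 ms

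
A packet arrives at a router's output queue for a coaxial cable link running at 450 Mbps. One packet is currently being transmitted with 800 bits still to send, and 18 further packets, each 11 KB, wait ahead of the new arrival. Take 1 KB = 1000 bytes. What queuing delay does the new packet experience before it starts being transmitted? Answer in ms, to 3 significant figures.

3.52 ms

Each queued packet: L/R = 88000/450000000 = 0.195556 ms.
18 queued → 3.52 ms.
Plus remaining 800 bits of current packet: 0.00177778 ms.
Queuing delay = 3.52 ms.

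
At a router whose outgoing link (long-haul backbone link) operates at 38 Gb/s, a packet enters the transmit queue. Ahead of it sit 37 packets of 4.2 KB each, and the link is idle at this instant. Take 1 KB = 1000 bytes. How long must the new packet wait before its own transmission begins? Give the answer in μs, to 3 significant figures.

Each queued packet: L/R = 33600/38000000000 = 0.884211 μs.
37 queued → 32.7158 μs.
Queuing delay = 32.7 μs.

32.7 μs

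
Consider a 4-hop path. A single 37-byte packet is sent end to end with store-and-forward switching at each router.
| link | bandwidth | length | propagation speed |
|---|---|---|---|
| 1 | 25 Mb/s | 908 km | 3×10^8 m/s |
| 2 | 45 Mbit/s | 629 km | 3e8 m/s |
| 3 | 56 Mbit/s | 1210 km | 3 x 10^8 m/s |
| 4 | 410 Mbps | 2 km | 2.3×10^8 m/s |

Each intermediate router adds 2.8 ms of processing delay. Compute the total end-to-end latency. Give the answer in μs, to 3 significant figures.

17600 μs

L = 37 × 8 = 296 bits.
Transmission delays (L/R per hop): 11.84, 6.57778, 5.28571, 0.721951 μs; sum = 24.4254 μs.
Propagation delays (d/s per hop): 3026.67, 2096.67, 4033.33, 8.69565 μs; sum = 9165.36 μs.
Processing at 3 router(s): 3 × 2.8 ms = 8400 μs.
End-to-end = 17600 μs.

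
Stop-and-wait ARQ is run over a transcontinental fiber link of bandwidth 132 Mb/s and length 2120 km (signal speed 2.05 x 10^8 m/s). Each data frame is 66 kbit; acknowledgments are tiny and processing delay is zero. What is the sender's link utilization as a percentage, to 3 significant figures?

2.36 %

t_tx = L/R = 66000/132000000 = 0.0005 s.
t_prop = 2120000/2.05e+08 = 0.0103415 s; RTT = 0.0206829 s.
Cycle = t_tx + RTT = 0.0211829 s.
Utilization = t_tx / cycle = 0.0005/0.0211829 = 2.36 %.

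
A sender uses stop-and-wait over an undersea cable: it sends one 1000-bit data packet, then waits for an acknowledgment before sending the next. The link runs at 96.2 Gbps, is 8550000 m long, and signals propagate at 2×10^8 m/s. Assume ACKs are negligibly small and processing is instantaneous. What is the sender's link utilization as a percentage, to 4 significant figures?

t_tx = L/R = 1000/96200000000 = 1.0395e-08 s.
t_prop = 8550000/200000000 = 0.04275 s; RTT = 0.0855 s.
Cycle = t_tx + RTT = 0.0855 s.
Utilization = t_tx / cycle = 1.0395e-08/0.0855 = 0.00001216 %.

0.00001216 %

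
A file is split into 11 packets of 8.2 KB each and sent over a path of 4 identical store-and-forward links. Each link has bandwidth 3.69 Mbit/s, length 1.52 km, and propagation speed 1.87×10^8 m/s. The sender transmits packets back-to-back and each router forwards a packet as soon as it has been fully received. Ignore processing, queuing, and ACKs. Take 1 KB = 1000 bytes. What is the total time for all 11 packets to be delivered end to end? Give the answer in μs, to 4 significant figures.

248900 μs

Per-hop transmission t_tx = L/R = 65600/3690000 = 17777.8 μs.
Per-hop propagation t_prop = 1520/187000000 = 8.12834 μs.
Pipeline fill: first packet needs 4·t_tx to clear all hops; remaining 10 packets each add one t_tx.
Total = (4+11-1)·t_tx + 4·t_prop = 14·17777.8 + 4·8.12834 = 248900 μs.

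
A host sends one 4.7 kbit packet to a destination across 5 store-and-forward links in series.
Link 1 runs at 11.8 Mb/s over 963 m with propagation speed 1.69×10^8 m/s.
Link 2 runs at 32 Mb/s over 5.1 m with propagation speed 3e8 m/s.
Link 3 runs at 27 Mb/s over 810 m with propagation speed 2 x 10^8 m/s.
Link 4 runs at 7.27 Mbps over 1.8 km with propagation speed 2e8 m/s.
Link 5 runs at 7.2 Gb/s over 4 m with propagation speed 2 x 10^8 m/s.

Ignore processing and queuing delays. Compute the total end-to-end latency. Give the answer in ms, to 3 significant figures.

L = 4700 bits.
Transmission delays (L/R per hop): 0.398305, 0.146875, 0.174074, 0.646492, 0.000652778 ms; sum = 1.3664 ms.
Propagation delays (d/s per hop): 0.00569822, 1.7e-05, 0.00405, 0.009, 2e-05 ms; sum = 0.0187852 ms.
End-to-end = 1.39 ms.

1.39 ms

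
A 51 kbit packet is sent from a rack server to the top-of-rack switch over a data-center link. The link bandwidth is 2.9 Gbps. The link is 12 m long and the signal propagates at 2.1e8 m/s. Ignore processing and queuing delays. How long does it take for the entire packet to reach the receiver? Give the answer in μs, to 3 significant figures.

L = 51000 bits.
Transmission delay = L/R = 51000 / 2900000000 = 17.5862 μs.
Propagation delay = d/s = 12 m / 210000000 m/s = 0.0571429 μs.
Total = 17.6 μs.

17.6 μs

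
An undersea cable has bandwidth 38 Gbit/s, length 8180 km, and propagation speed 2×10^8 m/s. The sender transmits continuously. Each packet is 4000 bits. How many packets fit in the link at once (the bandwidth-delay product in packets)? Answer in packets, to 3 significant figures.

Propagation delay = 8180000 / 200000000 = 0.0409 s.
BDP = R × t_prop = 38000000000 × 0.0409 = 1554200000 bits.
In packets of 4000 bits: 389000 packets.

389000 packets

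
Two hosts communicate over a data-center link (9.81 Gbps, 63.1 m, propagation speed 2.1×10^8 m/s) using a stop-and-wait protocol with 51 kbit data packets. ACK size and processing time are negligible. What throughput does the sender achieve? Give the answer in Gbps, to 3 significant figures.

8.79 Gbps

t_tx = L/R = 51000/9810000000 = 5.19878e-06 s.
t_prop = 63.1/210000000 = 3.00476e-07 s; RTT = 6.00952e-07 s.
Cycle = t_tx + RTT = 5.79973e-06 s.
Throughput = L / cycle = 51000 / 5.79973e-06 = 8.79 Gbps.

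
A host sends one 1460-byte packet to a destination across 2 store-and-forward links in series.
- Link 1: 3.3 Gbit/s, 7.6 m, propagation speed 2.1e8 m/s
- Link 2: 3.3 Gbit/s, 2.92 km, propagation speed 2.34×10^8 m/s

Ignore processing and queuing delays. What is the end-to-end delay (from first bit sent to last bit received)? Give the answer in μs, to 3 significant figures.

L = 1460 × 8 = 11680 bits.
Transmission delay per hop = L/R = 11680/3300000000 = 3.53939 μs; 2 hops → 7.07879 μs.
Propagation delays (d/s per hop): 0.0361905, 12.4786 μs; sum = 12.5148 μs.
End-to-end = 19.6 μs.

19.6 μs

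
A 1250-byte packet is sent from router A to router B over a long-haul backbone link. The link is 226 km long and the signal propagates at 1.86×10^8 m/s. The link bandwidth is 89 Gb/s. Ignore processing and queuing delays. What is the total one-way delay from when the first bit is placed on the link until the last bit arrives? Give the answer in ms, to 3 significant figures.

1.22 ms

L = 1250 × 8 = 10000 bits.
Transmission delay = L/R = 10000 / 89000000000 = 0.00011236 ms.
Propagation delay = d/s = 226000 m / 186000000 m/s = 1.21505 ms.
Total = 1.22 ms.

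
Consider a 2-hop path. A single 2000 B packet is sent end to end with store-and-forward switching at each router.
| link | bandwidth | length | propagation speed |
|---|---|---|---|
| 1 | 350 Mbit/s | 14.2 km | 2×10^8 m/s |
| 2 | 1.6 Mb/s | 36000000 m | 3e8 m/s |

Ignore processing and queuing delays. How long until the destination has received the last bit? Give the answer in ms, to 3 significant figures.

130 ms

L = 2000 × 8 = 16000 bits.
Transmission delays (L/R per hop): 0.0457143, 10 ms; sum = 10.0457 ms.
Propagation delays (d/s per hop): 0.071, 120 ms; sum = 120.071 ms.
End-to-end = 130 ms.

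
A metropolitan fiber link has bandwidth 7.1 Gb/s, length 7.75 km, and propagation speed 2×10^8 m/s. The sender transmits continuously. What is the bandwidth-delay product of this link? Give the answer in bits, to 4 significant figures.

Propagation delay = 7750 / 200000000 = 3.875e-05 s.
BDP = R × t_prop = 7100000000 × 3.875e-05 = 275125 bits.

275100 bits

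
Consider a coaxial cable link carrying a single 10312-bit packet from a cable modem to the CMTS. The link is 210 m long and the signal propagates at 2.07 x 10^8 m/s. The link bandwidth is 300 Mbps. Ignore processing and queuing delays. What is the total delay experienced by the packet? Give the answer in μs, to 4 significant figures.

35.39 μs

Transmission delay = L/R = 10312 / 300000000 = 34.3733 μs.
Propagation delay = d/s = 210 m / 2.07e+08 m/s = 1.01449 μs.
Total = 35.39 μs.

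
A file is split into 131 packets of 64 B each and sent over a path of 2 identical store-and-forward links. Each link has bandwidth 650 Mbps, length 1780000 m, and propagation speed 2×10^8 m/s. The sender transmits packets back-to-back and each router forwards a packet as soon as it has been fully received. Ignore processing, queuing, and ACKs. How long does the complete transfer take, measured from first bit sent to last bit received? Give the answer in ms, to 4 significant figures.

Per-hop transmission t_tx = L/R = 512/650000000 = 0.000787692 ms.
Per-hop propagation t_prop = 1780000/200000000 = 8.9 ms.
Pipeline fill: first packet needs 2·t_tx to clear all hops; remaining 130 packets each add one t_tx.
Total = (2+131-1)·t_tx + 2·t_prop = 132·0.000787692 + 2·8.9 = 17.90 ms.

17.90 ms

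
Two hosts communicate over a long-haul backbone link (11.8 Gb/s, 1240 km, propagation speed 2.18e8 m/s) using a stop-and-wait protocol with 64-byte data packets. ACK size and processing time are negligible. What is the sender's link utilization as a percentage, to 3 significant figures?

0.000381 %

t_tx = L/R = 512/11800000000 = 4.33898e-08 s.
t_prop = 1240000/2.18e+08 = 0.00568807 s; RTT = 0.0113761 s.
Cycle = t_tx + RTT = 0.0113762 s.
Utilization = t_tx / cycle = 4.33898e-08/0.0113762 = 0.000381 %.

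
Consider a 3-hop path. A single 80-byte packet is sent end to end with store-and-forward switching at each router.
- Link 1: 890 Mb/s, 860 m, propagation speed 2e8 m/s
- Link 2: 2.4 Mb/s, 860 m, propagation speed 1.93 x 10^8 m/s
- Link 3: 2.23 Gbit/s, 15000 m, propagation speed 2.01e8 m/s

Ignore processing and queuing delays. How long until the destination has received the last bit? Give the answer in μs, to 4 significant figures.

L = 80 × 8 = 640 bits.
Transmission delays (L/R per hop): 0.719101, 266.667, 0.286996 μs; sum = 267.673 μs.
Propagation delays (d/s per hop): 4.3, 4.45596, 74.6269 μs; sum = 83.3828 μs.
End-to-end = 351.1 μs.

351.1 μs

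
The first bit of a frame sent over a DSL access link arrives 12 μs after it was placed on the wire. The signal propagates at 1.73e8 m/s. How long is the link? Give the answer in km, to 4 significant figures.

d = s × t_prop = 173000000 × 1.2e-05 = 2.076 km.

2.076 km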